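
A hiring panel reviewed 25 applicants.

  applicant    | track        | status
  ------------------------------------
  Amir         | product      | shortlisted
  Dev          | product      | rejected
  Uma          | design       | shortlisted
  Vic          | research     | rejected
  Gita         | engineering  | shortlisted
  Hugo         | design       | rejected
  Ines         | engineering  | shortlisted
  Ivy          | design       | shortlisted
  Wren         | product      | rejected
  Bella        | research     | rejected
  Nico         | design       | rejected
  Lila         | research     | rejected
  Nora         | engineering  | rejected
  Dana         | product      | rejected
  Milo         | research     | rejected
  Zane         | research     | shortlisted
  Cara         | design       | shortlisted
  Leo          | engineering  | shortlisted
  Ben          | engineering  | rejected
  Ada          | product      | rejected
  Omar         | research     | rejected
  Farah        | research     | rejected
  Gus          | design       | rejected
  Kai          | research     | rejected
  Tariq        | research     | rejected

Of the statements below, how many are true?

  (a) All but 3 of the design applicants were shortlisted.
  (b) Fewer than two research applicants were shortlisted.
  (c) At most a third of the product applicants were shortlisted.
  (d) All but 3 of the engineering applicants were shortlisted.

(a) design: |A| = 6, |A ∩ B| = 3; needs |A ∖ B| = 3 — true.
(b) research: |A| = 9, |A ∩ B| = 1; needs |A ∩ B| < 2 — true.
(c) product: |A| = 5, |A ∩ B| = 1; needs |A ∩ B| / |A| ≤ 1/3 — true.
(d) engineering: |A| = 5, |A ∩ B| = 3; needs |A ∖ B| = 3 — false.

3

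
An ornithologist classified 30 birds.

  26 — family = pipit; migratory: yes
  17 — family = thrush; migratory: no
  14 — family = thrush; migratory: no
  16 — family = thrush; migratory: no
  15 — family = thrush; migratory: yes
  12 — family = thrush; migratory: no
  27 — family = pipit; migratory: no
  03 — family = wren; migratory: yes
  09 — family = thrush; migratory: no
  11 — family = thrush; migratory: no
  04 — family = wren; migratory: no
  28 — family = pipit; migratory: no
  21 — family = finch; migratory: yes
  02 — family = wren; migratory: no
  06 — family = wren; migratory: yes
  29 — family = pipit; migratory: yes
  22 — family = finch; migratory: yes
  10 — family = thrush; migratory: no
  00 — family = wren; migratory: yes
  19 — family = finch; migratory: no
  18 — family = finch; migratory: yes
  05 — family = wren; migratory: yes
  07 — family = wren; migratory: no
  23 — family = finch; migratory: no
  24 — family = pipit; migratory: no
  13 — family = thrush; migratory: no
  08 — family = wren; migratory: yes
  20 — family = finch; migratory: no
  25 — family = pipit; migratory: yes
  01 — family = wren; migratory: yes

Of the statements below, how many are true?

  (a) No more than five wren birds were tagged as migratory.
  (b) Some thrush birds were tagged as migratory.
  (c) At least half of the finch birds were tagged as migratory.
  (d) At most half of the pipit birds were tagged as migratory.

(a) wren: |A| = 9, |A ∩ B| = 6; needs |A ∩ B| ≤ 5 — false.
(b) thrush: |A| = 9, |A ∩ B| = 1; needs A ∩ B ≠ ∅ (|A ∩ B| ≥ 1) — true.
(c) finch: |A| = 6, |A ∩ B| = 3; needs |A ∩ B| ≥ |A ∖ B| — true.
(d) pipit: |A| = 6, |A ∩ B| = 3; needs |A ∩ B| ≤ |A ∖ B| — true.

3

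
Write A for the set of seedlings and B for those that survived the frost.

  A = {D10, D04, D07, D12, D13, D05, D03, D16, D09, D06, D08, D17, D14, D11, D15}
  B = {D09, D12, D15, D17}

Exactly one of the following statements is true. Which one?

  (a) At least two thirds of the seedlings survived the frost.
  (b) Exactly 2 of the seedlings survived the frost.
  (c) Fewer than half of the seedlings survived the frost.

|A| = 15, |A ∩ B| = 4, |A ∖ B| = 11.
(a) requires |A ∩ B| / |A| ≥ 2/3: false.
(b) requires |A ∩ B| = 2: false.
(c) requires |A ∩ B| < |A ∖ B|: true.

(c)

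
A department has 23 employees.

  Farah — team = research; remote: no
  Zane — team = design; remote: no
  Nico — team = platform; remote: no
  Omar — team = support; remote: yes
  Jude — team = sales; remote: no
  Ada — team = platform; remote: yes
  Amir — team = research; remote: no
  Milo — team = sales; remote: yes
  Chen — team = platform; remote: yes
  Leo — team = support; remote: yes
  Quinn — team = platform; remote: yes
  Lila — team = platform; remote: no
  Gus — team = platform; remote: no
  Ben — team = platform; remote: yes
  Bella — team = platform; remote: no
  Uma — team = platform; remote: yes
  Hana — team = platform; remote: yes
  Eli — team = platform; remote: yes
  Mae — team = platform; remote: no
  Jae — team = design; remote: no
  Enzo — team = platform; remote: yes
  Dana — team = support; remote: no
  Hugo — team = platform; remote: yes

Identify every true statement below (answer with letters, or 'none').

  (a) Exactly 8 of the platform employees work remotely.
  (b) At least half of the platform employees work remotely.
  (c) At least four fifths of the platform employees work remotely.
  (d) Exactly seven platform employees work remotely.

(b)

|A| = 14, |A ∩ B| = 9, |A ∖ B| = 5.
(a) |A ∩ B| = 8: fails.
(b) |A ∩ B| ≥ |A ∖ B|: holds.
(c) |A ∩ B| / |A| ≥ 4/5: fails.
(d) |A ∩ B| = 7: fails.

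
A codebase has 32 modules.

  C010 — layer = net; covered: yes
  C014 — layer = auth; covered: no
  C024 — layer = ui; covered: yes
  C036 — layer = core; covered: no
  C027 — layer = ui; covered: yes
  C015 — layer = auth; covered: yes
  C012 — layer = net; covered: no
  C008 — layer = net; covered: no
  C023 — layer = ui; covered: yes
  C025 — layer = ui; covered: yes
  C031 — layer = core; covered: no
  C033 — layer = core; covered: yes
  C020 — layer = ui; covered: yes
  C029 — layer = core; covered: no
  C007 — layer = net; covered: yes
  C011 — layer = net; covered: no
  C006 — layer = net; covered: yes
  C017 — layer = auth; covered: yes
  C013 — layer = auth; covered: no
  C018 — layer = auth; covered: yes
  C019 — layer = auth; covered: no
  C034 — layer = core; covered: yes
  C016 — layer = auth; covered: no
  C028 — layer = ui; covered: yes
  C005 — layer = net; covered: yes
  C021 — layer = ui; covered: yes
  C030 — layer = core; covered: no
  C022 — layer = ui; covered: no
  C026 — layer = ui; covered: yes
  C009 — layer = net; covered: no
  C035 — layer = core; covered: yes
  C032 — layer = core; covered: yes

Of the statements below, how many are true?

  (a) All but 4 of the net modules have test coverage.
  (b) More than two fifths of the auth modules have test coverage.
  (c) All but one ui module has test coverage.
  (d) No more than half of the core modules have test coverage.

4

(a) net: |A| = 8, |A ∩ B| = 4; needs |A ∖ B| = 4 — true.
(b) auth: |A| = 7, |A ∩ B| = 3; needs |A ∩ B| / |A| > 2/5 — true.
(c) ui: |A| = 9, |A ∩ B| = 8; needs |A ∖ B| = 1 — true.
(d) core: |A| = 8, |A ∩ B| = 4; needs |A ∩ B| ≤ |A ∖ B| — true.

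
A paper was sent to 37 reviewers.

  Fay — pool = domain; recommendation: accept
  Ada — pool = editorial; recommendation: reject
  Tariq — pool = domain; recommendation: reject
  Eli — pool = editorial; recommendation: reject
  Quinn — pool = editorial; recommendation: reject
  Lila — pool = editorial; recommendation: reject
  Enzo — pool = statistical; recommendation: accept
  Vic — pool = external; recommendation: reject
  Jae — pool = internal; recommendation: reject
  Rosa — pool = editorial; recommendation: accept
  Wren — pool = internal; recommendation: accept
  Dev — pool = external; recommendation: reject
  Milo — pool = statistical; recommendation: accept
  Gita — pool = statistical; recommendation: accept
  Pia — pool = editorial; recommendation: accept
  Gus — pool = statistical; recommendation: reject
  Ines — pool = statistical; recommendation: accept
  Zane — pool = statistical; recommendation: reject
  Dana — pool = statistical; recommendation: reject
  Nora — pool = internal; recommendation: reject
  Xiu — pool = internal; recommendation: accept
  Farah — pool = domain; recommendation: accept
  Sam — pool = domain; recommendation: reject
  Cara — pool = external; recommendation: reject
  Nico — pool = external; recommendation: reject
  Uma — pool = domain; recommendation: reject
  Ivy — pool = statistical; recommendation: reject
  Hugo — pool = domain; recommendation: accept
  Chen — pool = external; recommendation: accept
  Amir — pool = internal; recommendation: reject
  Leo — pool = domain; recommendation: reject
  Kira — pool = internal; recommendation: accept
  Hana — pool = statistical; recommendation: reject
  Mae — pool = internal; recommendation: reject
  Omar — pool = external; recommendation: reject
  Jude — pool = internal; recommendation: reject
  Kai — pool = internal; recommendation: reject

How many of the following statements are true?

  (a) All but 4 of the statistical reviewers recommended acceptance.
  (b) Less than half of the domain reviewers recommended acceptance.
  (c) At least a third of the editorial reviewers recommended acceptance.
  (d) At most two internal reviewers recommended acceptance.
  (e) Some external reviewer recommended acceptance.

(a) statistical: |A| = 9, |A ∩ B| = 4; needs |A ∖ B| = 4 — false.
(b) domain: |A| = 7, |A ∩ B| = 3; needs |A ∩ B| < |A ∖ B| — true.
(c) editorial: |A| = 6, |A ∩ B| = 2; needs |A ∩ B| / |A| ≥ 1/3 — true.
(d) internal: |A| = 9, |A ∩ B| = 3; needs |A ∩ B| ≤ 2 — false.
(e) external: |A| = 6, |A ∩ B| = 1; needs A ∩ B ≠ ∅ (|A ∩ B| ≥ 1) — true.

3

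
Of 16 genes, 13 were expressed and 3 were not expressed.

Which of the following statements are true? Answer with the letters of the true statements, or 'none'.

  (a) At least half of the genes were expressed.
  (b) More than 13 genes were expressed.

(a)

|A| = 16, |A ∩ B| = 13, |A ∖ B| = 3.
(a) |A ∩ B| ≥ |A ∖ B|: holds.
(b) |A ∩ B| > 13: fails.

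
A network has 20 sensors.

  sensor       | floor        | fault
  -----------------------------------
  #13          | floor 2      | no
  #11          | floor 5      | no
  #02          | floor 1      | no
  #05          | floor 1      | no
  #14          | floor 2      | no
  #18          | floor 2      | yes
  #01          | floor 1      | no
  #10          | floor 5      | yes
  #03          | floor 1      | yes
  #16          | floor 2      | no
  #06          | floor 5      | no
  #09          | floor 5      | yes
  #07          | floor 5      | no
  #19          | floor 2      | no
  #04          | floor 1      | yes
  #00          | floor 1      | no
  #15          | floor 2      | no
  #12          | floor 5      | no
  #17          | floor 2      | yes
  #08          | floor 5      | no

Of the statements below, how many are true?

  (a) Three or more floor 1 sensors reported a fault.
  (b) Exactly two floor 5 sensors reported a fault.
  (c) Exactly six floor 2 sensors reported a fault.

1

(a) floor 1: |A| = 6, |A ∩ B| = 2; needs |A ∩ B| ≥ 3 — false.
(b) floor 5: |A| = 7, |A ∩ B| = 2; needs |A ∩ B| = 2 — true.
(c) floor 2: |A| = 7, |A ∩ B| = 2; needs |A ∩ B| = 6 — false.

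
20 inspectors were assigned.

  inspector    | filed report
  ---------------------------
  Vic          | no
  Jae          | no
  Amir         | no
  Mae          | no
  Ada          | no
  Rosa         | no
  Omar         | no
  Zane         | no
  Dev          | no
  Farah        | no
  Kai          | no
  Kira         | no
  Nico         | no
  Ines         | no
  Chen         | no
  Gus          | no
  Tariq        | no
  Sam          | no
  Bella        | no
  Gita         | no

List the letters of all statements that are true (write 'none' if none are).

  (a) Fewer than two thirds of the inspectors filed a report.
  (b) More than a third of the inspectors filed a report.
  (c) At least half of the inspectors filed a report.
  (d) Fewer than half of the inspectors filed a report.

(a), (d)

|A| = 20, |A ∩ B| = 0, |A ∖ B| = 20.
(a) |A ∩ B| / |A| < 2/3: holds.
(b) |A ∩ B| / |A| > 1/3: fails.
(c) |A ∩ B| ≥ |A ∖ B|: fails.
(d) |A ∩ B| < |A ∖ B|: holds.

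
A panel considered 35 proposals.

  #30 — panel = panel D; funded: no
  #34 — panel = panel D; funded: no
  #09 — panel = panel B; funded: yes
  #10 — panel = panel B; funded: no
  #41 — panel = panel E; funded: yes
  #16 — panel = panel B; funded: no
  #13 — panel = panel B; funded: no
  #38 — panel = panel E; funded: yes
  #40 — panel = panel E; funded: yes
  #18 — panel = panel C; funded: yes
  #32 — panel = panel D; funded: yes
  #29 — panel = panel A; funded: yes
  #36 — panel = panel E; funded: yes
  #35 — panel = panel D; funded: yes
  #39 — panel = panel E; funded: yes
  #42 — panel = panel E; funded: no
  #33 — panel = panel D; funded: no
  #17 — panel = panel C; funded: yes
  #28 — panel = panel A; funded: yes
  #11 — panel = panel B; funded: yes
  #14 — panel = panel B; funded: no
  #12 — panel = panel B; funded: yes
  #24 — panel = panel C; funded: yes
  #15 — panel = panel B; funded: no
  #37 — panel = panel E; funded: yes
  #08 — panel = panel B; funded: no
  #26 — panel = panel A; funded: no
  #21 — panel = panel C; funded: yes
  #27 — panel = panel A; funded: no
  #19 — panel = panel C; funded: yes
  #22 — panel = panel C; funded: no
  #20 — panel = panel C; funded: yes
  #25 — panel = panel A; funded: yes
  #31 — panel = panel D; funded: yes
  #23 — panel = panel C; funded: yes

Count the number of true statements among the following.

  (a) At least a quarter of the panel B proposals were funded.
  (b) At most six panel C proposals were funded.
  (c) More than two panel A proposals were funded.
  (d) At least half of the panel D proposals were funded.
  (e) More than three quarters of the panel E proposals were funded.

(a) panel B: |A| = 9, |A ∩ B| = 3; needs |A ∩ B| / |A| ≥ 1/4 — true.
(b) panel C: |A| = 8, |A ∩ B| = 7; needs |A ∩ B| ≤ 6 — false.
(c) panel A: |A| = 5, |A ∩ B| = 3; needs |A ∩ B| > 2 — true.
(d) panel D: |A| = 6, |A ∩ B| = 3; needs |A ∩ B| ≥ |A ∖ B| — true.
(e) panel E: |A| = 7, |A ∩ B| = 6; needs |A ∩ B| / |A| > 3/4 — true.

4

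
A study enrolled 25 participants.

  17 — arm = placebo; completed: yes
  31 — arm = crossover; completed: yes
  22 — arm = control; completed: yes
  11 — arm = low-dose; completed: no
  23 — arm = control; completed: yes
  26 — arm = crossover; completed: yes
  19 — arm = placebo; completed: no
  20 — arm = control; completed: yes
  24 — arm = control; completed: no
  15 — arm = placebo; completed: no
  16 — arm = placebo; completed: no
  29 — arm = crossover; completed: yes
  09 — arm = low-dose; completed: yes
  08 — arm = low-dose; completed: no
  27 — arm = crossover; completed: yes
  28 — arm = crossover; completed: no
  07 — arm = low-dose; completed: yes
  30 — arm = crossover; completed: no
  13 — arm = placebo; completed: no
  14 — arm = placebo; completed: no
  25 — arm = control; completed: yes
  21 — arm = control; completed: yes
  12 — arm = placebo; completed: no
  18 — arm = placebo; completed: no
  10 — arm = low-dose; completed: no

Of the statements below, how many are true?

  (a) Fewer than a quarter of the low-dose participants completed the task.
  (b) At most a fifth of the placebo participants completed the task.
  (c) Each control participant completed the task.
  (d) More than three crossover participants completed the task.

(a) low-dose: |A| = 5, |A ∩ B| = 2; needs |A ∩ B| / |A| < 1/4 — false.
(b) placebo: |A| = 8, |A ∩ B| = 1; needs |A ∩ B| / |A| ≤ 1/5 — true.
(c) control: |A| = 6, |A ∩ B| = 5; needs A ⊆ B, i.e. every element of A is in B (|A ∖ B| = 0) — false.
(d) crossover: |A| = 6, |A ∩ B| = 4; needs |A ∩ B| > 3 — true.

2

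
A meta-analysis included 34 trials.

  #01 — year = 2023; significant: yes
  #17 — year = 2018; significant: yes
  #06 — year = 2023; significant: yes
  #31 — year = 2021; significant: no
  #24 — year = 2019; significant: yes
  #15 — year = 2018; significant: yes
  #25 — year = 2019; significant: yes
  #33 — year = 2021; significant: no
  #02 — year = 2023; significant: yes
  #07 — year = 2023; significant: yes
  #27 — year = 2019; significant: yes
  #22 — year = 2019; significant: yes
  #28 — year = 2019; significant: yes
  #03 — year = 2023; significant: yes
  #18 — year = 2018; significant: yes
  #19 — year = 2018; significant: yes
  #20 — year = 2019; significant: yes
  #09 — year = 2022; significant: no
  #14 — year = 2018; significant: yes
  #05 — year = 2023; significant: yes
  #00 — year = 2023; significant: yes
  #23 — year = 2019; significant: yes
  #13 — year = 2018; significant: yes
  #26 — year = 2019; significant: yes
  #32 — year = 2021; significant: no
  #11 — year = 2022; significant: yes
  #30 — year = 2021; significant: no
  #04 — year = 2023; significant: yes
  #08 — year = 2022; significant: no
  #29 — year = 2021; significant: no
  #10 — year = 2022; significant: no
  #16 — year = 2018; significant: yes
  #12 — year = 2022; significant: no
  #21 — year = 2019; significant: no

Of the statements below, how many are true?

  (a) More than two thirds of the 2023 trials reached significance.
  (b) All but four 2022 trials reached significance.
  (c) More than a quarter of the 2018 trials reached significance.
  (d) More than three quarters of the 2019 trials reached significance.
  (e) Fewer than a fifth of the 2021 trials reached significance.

5

(a) 2023: |A| = 8, |A ∩ B| = 8; needs |A ∩ B| / |A| > 2/3 — true.
(b) 2022: |A| = 5, |A ∩ B| = 1; needs |A ∖ B| = 4 — true.
(c) 2018: |A| = 7, |A ∩ B| = 7; needs |A ∩ B| / |A| > 1/4 — true.
(d) 2019: |A| = 9, |A ∩ B| = 8; needs |A ∩ B| / |A| > 3/4 — true.
(e) 2021: |A| = 5, |A ∩ B| = 0; needs |A ∩ B| / |A| < 1/5 — true.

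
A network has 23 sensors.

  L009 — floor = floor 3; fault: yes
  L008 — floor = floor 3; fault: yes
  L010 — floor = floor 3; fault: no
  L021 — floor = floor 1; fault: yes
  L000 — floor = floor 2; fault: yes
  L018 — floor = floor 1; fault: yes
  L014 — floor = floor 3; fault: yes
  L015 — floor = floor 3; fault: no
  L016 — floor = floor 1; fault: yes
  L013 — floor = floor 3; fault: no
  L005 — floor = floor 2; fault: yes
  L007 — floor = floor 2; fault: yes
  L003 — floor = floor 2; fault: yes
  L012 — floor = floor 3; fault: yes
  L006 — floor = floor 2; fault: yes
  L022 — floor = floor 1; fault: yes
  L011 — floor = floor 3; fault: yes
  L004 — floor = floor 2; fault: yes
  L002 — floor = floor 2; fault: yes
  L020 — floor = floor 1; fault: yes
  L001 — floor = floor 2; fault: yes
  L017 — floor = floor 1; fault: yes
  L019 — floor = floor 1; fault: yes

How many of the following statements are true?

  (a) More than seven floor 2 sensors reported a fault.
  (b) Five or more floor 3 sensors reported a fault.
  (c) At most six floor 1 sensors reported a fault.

(a) floor 2: |A| = 8, |A ∩ B| = 8; needs |A ∩ B| > 7 — true.
(b) floor 3: |A| = 8, |A ∩ B| = 5; needs |A ∩ B| ≥ 5 — true.
(c) floor 1: |A| = 7, |A ∩ B| = 7; needs |A ∩ B| ≤ 6 — false.

2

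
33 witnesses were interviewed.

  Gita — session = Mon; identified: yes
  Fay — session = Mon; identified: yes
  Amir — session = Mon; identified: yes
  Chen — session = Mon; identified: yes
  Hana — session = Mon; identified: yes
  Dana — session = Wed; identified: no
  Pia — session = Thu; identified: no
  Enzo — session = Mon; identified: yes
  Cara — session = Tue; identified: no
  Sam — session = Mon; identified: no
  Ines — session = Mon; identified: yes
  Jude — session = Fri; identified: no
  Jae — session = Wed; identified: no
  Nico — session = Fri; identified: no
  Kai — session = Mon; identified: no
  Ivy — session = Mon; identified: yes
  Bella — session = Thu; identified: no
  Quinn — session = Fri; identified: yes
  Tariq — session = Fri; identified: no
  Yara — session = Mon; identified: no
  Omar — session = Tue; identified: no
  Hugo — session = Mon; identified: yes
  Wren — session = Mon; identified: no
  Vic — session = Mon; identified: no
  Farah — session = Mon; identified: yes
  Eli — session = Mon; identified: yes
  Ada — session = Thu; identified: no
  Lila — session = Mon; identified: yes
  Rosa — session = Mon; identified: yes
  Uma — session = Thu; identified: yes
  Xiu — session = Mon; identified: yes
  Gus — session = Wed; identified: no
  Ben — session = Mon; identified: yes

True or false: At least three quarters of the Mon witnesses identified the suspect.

True

'At least three quarters of the Mon witnesses identified the suspect' holds iff |A ∩ B| / |A| ≥ 3/4.
|A| = 20, |A ∩ B| = 15, |A ∖ B| = 5.
|A ∩ B|/|A| = 15/20, so the statement is true.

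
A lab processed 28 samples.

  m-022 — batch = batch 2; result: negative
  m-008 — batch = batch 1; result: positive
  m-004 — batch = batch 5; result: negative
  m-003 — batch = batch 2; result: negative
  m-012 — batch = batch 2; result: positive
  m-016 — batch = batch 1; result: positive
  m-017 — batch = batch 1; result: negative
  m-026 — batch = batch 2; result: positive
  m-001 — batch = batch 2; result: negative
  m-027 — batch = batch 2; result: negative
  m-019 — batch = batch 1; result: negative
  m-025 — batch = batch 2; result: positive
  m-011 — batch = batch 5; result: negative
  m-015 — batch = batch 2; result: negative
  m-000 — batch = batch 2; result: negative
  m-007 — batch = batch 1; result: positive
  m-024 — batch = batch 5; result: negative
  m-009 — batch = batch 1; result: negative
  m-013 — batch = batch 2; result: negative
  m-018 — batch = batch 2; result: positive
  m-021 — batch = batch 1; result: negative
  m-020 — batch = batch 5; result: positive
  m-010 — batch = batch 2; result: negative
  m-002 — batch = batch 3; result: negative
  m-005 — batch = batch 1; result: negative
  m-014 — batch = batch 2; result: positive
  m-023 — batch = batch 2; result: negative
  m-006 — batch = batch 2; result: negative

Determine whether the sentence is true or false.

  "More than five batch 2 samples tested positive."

'More than five batch 2 samples tested positive' holds iff |A ∩ B| > 5.
|A| = 15, |A ∩ B| = 5, |A ∖ B| = 10.
|A ∩ B| = 5, so the statement is false.

False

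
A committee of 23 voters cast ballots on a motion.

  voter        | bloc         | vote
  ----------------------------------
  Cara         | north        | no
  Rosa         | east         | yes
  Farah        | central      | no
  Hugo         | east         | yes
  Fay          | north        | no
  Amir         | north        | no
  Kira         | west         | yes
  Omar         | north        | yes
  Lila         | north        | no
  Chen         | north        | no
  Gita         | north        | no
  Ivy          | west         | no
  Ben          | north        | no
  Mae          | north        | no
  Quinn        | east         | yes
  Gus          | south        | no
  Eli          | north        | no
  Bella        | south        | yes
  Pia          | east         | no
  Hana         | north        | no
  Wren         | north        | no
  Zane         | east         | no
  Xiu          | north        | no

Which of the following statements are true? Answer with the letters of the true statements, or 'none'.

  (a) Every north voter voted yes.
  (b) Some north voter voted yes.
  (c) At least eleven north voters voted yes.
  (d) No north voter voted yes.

(b)

|A| = 13, |A ∩ B| = 1, |A ∖ B| = 12.
(a) A ⊆ B, i.e. every element of A is in B (|A ∖ B| = 0): fails.
(b) A ∩ B ≠ ∅ (|A ∩ B| ≥ 1): holds.
(c) |A ∩ B| ≥ 11: fails.
(d) A ∩ B = ∅ (|A ∩ B| = 0): fails.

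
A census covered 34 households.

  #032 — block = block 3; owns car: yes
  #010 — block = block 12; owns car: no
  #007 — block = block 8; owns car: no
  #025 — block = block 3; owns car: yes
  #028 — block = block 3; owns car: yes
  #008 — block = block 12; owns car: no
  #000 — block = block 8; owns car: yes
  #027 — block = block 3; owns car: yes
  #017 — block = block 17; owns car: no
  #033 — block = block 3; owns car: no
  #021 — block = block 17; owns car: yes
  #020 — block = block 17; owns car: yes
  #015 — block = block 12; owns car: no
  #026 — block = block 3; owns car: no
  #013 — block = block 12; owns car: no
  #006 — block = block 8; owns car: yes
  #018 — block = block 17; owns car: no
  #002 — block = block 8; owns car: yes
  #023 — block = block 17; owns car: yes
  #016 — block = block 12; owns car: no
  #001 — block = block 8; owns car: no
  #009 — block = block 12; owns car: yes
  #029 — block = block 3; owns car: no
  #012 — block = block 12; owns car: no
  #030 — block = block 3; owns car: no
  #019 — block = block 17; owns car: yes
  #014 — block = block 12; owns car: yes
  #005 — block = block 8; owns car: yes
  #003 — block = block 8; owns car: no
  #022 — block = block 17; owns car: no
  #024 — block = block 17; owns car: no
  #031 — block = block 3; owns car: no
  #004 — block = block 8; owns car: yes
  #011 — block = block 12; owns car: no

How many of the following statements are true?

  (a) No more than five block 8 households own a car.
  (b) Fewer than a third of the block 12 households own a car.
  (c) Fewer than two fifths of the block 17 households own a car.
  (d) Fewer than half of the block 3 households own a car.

(a) block 8: |A| = 8, |A ∩ B| = 5; needs |A ∩ B| ≤ 5 — true.
(b) block 12: |A| = 9, |A ∩ B| = 2; needs |A ∩ B| / |A| < 1/3 — true.
(c) block 17: |A| = 8, |A ∩ B| = 4; needs |A ∩ B| / |A| < 2/5 — false.
(d) block 3: |A| = 9, |A ∩ B| = 4; needs |A ∩ B| < |A ∖ B| — true.

3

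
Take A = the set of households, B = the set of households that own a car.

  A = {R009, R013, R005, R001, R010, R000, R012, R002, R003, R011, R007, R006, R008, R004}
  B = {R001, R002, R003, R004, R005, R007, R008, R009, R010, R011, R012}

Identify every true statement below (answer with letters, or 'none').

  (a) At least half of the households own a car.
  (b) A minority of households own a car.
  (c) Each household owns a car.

|A| = 14, |A ∩ B| = 11, |A ∖ B| = 3.
(a) |A ∩ B| ≥ |A ∖ B|: holds.
(b) |A ∩ B| < |A ∖ B|: fails.
(c) A ⊆ B, i.e. every element of A is in B (|A ∖ B| = 0): fails.

(a)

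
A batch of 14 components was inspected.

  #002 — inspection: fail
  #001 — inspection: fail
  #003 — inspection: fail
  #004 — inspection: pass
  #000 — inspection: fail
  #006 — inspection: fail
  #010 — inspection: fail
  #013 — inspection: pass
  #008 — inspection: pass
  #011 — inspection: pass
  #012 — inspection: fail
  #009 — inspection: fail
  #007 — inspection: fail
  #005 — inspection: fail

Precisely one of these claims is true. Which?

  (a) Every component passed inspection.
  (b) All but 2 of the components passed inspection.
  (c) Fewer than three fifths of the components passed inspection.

|A| = 14, |A ∩ B| = 4, |A ∖ B| = 10.
(a) requires A ⊆ B, i.e. every element of A is in B (|A ∖ B| = 0): false.
(b) requires |A ∖ B| = 2: false.
(c) requires |A ∩ B| / |A| < 3/5: true.

(c)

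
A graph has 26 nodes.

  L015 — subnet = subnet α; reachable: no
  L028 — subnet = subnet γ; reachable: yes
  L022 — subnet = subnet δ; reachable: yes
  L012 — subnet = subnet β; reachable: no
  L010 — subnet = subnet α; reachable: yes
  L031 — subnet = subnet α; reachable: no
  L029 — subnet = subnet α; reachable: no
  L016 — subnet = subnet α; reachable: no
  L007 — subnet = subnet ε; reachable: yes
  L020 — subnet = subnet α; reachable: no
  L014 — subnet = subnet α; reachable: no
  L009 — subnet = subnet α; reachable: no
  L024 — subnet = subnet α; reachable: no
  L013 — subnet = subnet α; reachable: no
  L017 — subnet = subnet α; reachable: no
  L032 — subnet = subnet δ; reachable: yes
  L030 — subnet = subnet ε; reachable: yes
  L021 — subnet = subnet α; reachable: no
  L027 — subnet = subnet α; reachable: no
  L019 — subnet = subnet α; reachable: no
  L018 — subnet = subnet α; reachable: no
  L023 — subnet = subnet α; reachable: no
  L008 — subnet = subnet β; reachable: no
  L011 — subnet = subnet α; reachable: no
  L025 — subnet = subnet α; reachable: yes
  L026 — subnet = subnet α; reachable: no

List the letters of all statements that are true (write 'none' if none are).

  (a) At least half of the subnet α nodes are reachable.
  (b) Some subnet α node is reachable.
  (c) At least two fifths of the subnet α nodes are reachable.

(b)

|A| = 19, |A ∩ B| = 2, |A ∖ B| = 17.
(a) |A ∩ B| ≥ |A ∖ B|: fails.
(b) A ∩ B ≠ ∅ (|A ∩ B| ≥ 1): holds.
(c) |A ∩ B| / |A| ≥ 2/5: fails.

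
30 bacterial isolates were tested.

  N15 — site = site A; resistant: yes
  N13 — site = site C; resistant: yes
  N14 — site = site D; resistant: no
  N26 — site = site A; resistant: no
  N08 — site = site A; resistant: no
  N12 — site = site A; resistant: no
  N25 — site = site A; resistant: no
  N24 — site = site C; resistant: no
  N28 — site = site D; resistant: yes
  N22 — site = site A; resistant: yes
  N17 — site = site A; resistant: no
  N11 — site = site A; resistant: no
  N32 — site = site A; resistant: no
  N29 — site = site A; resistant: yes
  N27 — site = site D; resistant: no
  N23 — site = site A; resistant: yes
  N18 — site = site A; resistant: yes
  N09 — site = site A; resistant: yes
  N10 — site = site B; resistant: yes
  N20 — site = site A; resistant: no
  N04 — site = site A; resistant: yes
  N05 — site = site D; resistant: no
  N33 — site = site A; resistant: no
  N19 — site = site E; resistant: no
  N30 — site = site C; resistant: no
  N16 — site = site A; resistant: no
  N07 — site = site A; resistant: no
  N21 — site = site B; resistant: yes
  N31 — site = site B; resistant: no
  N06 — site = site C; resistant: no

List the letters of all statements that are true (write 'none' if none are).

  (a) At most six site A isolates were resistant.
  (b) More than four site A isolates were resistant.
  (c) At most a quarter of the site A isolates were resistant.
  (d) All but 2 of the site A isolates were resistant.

|A| = 18, |A ∩ B| = 7, |A ∖ B| = 11.
(a) |A ∩ B| ≤ 6: fails.
(b) |A ∩ B| > 4: holds.
(c) |A ∩ B| / |A| ≤ 1/4: fails.
(d) |A ∖ B| = 2: fails.

(b)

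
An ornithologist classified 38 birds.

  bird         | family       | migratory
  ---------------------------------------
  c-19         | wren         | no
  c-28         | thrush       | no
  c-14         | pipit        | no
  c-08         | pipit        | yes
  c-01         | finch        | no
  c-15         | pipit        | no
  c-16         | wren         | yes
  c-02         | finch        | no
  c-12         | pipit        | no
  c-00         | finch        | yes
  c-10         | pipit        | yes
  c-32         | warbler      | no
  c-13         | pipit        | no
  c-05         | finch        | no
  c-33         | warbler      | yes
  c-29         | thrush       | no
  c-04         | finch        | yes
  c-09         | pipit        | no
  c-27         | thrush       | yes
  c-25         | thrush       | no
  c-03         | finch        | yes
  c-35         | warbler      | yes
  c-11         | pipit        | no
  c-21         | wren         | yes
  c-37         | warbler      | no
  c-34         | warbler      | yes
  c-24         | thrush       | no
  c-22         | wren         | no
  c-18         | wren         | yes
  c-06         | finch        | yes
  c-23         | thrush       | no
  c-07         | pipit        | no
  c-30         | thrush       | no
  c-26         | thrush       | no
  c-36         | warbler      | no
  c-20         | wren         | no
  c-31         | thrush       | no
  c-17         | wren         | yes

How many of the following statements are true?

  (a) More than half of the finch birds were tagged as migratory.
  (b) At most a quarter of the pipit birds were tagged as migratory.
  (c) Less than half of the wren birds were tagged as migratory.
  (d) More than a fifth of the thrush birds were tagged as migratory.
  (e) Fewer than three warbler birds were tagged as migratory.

(a) finch: |A| = 7, |A ∩ B| = 4; needs |A ∩ B| > |A ∖ B| — true.
(b) pipit: |A| = 9, |A ∩ B| = 2; needs |A ∩ B| / |A| ≤ 1/4 — true.
(c) wren: |A| = 7, |A ∩ B| = 4; needs |A ∩ B| < |A ∖ B| — false.
(d) thrush: |A| = 9, |A ∩ B| = 1; needs |A ∩ B| / |A| > 1/5 — false.
(e) warbler: |A| = 6, |A ∩ B| = 3; needs |A ∩ B| < 3 — false.

2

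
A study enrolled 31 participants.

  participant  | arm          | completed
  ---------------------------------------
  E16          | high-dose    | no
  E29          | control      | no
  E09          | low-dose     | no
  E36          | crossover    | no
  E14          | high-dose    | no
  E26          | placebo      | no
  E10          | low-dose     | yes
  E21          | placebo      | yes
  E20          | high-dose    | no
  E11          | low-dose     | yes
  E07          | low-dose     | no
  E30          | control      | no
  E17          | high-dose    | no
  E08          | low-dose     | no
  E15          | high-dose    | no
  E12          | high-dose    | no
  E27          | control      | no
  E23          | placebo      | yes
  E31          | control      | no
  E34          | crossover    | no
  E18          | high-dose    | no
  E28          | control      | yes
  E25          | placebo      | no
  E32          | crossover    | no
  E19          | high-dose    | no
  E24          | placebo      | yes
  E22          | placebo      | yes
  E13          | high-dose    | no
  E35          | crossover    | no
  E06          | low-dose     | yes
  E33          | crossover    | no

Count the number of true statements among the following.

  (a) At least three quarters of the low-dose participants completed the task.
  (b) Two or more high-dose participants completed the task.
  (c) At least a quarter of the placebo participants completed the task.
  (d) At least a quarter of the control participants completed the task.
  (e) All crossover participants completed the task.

(a) low-dose: |A| = 6, |A ∩ B| = 3; needs |A ∩ B| / |A| ≥ 3/4 — false.
(b) high-dose: |A| = 9, |A ∩ B| = 0; needs |A ∩ B| ≥ 2 — false.
(c) placebo: |A| = 6, |A ∩ B| = 4; needs |A ∩ B| / |A| ≥ 1/4 — true.
(d) control: |A| = 5, |A ∩ B| = 1; needs |A ∩ B| / |A| ≥ 1/4 — false.
(e) crossover: |A| = 5, |A ∩ B| = 0; needs A ⊆ B, i.e. every element of A is in B (|A ∖ B| = 0) — false.

1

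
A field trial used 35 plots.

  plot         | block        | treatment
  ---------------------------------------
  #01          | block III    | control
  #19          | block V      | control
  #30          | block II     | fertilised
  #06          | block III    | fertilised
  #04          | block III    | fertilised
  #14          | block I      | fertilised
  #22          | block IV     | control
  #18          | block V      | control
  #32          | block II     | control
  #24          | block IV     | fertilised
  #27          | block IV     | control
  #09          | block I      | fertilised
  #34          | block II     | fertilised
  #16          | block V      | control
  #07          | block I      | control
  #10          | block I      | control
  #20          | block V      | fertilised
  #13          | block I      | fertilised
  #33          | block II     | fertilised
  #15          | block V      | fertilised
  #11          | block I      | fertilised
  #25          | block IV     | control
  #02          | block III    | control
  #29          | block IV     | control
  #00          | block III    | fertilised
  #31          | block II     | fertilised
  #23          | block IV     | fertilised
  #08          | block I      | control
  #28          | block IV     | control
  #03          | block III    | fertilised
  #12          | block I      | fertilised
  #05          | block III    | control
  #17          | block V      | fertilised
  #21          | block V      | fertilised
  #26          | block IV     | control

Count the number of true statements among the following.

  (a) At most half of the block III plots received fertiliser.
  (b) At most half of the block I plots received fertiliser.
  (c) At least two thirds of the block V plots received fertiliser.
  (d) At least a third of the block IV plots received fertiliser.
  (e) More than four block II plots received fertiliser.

0

(a) block III: |A| = 7, |A ∩ B| = 4; needs |A ∩ B| ≤ |A ∖ B| — false.
(b) block I: |A| = 8, |A ∩ B| = 5; needs |A ∩ B| ≤ |A ∖ B| — false.
(c) block V: |A| = 7, |A ∩ B| = 4; needs |A ∩ B| / |A| ≥ 2/3 — false.
(d) block IV: |A| = 8, |A ∩ B| = 2; needs |A ∩ B| / |A| ≥ 1/3 — false.
(e) block II: |A| = 5, |A ∩ B| = 4; needs |A ∩ B| > 4 — false.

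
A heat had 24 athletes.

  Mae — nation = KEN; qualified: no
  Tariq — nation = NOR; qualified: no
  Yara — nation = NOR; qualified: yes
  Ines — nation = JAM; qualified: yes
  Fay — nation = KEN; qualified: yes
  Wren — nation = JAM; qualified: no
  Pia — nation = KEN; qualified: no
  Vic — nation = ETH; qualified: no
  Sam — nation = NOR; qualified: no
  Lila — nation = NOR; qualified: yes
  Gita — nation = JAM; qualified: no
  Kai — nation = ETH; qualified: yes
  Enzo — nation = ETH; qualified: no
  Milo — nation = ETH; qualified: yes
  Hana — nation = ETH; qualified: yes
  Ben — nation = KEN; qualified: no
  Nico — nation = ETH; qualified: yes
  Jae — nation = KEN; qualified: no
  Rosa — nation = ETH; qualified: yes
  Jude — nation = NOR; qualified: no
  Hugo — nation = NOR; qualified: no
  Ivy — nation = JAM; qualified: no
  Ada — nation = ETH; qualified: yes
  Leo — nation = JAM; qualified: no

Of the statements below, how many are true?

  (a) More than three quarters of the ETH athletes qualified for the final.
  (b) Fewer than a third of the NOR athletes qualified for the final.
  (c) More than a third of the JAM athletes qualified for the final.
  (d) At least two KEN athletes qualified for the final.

(a) ETH: |A| = 8, |A ∩ B| = 6; needs |A ∩ B| / |A| > 3/4 — false.
(b) NOR: |A| = 6, |A ∩ B| = 2; needs |A ∩ B| / |A| < 1/3 — false.
(c) JAM: |A| = 5, |A ∩ B| = 1; needs |A ∩ B| / |A| > 1/3 — false.
(d) KEN: |A| = 5, |A ∩ B| = 1; needs |A ∩ B| ≥ 2 — false.

0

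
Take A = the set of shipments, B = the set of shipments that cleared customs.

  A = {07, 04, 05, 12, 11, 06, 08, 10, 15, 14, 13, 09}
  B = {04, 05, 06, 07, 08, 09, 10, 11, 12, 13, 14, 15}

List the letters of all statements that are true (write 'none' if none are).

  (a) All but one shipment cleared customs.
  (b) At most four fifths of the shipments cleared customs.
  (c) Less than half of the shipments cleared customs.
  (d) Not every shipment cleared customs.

|A| = 12, |A ∩ B| = 12, |A ∖ B| = 0.
(a) |A ∖ B| = 1: fails.
(b) |A ∩ B| / |A| ≤ 4/5: fails.
(c) |A ∩ B| < |A ∖ B|: fails.
(d) A ⊄ B (|A ∖ B| ≥ 1): fails.

none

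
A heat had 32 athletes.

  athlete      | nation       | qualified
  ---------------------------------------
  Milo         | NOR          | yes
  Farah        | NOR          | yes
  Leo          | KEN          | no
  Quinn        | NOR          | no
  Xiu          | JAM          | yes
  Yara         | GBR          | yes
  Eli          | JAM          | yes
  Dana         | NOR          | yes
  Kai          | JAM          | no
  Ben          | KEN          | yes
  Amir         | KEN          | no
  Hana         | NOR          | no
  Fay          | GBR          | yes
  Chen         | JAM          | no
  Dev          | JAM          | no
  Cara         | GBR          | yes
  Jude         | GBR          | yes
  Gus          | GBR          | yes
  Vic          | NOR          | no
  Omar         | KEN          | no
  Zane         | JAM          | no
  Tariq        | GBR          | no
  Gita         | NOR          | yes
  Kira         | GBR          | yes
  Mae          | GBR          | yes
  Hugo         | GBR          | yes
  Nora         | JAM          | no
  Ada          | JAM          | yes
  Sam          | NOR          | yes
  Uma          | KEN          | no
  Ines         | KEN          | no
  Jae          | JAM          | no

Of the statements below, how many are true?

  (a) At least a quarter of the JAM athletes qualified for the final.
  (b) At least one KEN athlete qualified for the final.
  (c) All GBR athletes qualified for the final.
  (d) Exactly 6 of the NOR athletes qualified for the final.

2

(a) JAM: |A| = 9, |A ∩ B| = 3; needs |A ∩ B| / |A| ≥ 1/4 — true.
(b) KEN: |A| = 6, |A ∩ B| = 1; needs A ∩ B ≠ ∅ (|A ∩ B| ≥ 1) — true.
(c) GBR: |A| = 9, |A ∩ B| = 8; needs A ⊆ B, i.e. every element of A is in B (|A ∖ B| = 0) — false.
(d) NOR: |A| = 8, |A ∩ B| = 5; needs |A ∩ B| = 6 — false.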